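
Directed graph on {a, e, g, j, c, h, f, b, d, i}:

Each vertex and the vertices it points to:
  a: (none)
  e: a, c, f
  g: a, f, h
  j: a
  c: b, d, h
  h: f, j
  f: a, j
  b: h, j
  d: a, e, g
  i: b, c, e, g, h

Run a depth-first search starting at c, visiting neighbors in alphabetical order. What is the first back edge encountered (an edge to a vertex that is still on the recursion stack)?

DFS from c (visiting neighbors in alphabetical order); mark gray on enter, black on exit:
c gray
  b gray
    h gray
      f gray
        a gray
        a black
        j gray
          j→a: a black — skip
        j black
      f black
      h→j: j black — skip
    h black
    b→j: j black — skip
  b black
  d gray
    d→a: a black — skip
    e gray
      e→a: a black — skip
      e→c: c is gray → back edge
First back edge: e → c.

e->c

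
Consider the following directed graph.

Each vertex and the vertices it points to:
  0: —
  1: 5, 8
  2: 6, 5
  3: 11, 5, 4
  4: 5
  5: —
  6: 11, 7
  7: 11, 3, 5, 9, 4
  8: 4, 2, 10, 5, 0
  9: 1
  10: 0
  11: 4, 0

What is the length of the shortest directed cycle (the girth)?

6

For each vertex v, BFS finds the shortest path from v back to v.
The shortest such closed walk is 7 → 9 → 1 → 8 → 2 → 6 → 7, length 6.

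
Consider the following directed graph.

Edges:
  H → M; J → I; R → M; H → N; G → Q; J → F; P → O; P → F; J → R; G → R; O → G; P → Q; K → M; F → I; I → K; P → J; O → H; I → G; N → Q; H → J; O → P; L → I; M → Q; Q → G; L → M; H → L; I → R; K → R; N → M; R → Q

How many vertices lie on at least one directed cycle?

6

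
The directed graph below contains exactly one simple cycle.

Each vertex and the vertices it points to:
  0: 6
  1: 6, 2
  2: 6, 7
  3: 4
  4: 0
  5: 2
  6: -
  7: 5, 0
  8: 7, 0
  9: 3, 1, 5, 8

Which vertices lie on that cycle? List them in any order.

2, 5, 7

DFS with gray/black marking from 5:
5 gray
  2 gray
    6 gray
    6 black
    7 gray
      7→5: 5 is gray → back edge
Back edge closes the cycle 5 → 2 → 7 → 5; its vertices are {2, 5, 7}.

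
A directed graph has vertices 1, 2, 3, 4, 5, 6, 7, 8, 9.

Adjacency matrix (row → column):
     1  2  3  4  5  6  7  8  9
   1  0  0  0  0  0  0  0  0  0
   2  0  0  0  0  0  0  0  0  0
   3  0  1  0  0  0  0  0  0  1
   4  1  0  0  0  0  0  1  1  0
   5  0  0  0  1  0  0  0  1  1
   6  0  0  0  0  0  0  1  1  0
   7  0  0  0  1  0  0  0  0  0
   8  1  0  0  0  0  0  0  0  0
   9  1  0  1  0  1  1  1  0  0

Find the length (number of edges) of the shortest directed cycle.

2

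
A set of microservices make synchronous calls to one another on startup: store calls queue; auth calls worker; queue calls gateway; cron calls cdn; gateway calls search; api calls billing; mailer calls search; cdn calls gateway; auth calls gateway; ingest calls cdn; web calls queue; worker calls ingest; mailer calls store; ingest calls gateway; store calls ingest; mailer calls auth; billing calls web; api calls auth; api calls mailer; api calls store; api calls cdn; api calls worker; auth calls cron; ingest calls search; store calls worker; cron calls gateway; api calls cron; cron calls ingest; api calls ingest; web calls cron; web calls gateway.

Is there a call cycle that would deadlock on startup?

No

DFS with white/gray/black marking, starting from auth:
auth gray
  cron gray
    gateway gray
      search gray
      search black
    gateway black
    ingest gray
      ingest→gateway: gateway black — skip
      ingest→search: search black — skip
      cdn gray
        cdn→gateway: gateway black — skip
      cdn black
    ingest black
    cron→cdn: cdn black — skip
  cron black
  auth→gateway: gateway black — skip
  worker gray
    worker→ingest: ingest black — skip
  worker black
auth black
web gray
  queue gray
    queue→gateway: gateway black — skip
  queue black
  web→gateway: gateway black — skip
  web→cron: cron black — skip
web black
billing gray
  billing→web: web black — skip
billing black
api gray
  mailer gray
    mailer→search: search black — skip
    mailer→auth: auth black — skip
    store gray
      store→queue: queue black — skip
      store→worker: worker black — skip
      store→ingest: ingest black — skip
    store black
  mailer black
  api→cdn: cdn black — skip
  api→worker: worker black — skip
  api→store: store black — skip
  api→cron: cron black — skip
  api→auth: auth black — skip
  api→ingest: ingest black — skip
  api→billing: billing black — skip
api black
Every edge goes to a white or black vertex — no back edge, so the graph is acyclic.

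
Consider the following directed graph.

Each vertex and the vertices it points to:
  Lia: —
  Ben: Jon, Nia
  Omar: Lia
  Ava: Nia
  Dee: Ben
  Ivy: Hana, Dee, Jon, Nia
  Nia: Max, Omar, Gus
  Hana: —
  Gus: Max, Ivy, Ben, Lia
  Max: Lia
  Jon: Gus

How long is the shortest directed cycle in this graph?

For each vertex v, BFS finds the shortest path from v back to v.
The shortest such closed walk is Nia → Gus → Ben → Nia, length 3.

3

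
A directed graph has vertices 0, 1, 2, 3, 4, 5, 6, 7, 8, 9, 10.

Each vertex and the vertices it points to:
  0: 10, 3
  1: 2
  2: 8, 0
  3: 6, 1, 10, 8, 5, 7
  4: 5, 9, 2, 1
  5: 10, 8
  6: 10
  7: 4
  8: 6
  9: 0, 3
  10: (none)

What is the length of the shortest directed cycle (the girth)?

For each vertex v, BFS finds the shortest path from v back to v.
The shortest such closed walk is 7 → 4 → 9 → 3 → 7, length 4.

4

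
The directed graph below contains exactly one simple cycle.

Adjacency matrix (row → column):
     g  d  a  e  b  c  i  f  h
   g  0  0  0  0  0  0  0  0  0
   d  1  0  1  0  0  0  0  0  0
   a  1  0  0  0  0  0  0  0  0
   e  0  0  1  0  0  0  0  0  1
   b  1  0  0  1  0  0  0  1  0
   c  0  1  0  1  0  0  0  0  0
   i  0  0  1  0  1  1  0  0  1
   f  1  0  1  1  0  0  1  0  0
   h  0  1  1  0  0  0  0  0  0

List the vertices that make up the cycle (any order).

b, f, i

DFS with gray/black marking from i:
i gray
  h gray
    d gray
      a gray
        g gray
        g black
      a black
      d→g: g black — skip
    d black
    h→a: a black — skip
  h black
  b gray
    b→g: g black — skip
    e gray
      e→h: h black — skip
      e→a: a black — skip
    e black
    f gray
      f→a: a black — skip
      f→e: e black — skip
      f→g: g black — skip
      f→i: i is gray → back edge
Back edge closes the cycle i → b → f → i; its vertices are {b, f, i}.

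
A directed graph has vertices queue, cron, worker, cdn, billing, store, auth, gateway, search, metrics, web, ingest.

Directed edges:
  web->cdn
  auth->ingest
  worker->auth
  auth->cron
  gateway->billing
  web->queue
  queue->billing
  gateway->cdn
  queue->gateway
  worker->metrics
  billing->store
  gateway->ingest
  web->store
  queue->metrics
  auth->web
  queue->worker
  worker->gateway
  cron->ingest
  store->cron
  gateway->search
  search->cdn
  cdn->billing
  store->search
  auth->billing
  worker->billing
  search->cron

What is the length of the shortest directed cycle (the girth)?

4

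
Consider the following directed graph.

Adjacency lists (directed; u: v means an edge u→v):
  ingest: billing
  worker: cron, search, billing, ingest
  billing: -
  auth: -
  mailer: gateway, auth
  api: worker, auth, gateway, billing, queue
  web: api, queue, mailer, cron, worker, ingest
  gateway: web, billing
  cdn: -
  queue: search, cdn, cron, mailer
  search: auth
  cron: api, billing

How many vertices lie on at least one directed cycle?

A vertex is on a directed cycle iff it belongs to a strongly connected component of size ≥ 2 (or has a self-loop).
The vertices on cycles are {api, web, cron, queue, mailer, worker, gateway} — 7 in total.

7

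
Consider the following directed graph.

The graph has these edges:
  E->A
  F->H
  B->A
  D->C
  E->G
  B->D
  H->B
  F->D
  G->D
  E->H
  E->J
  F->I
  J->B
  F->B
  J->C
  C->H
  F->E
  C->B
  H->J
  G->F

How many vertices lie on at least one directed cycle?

8

A vertex is on a directed cycle iff it belongs to a strongly connected component of size ≥ 2 (or has a self-loop).
The vertices on cycles are {B, C, D, E, F, G, H, J} — 8 in total.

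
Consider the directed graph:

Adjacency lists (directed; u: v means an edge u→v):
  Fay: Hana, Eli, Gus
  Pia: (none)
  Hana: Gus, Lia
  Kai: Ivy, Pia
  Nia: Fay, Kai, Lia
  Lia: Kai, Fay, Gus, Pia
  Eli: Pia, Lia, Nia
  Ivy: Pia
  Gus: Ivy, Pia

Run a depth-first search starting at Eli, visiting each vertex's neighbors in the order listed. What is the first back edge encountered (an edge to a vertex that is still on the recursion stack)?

DFS from Eli (visiting each vertex's neighbors in the order listed); mark gray on enter, black on exit:
Eli gray
  Pia gray
  Pia black
  Lia gray
    Kai gray
      Ivy gray
        Ivy→Pia: Pia black — skip
      Ivy black
      Kai→Pia: Pia black — skip
    Kai black
    Fay gray
      Hana gray
        Gus gray
          Gus→Ivy: Ivy black — skip
          Gus→Pia: Pia black — skip
        Gus black
        Hana→Lia: Lia is gray → back edge
First back edge: Hana → Lia.

Hana→Lia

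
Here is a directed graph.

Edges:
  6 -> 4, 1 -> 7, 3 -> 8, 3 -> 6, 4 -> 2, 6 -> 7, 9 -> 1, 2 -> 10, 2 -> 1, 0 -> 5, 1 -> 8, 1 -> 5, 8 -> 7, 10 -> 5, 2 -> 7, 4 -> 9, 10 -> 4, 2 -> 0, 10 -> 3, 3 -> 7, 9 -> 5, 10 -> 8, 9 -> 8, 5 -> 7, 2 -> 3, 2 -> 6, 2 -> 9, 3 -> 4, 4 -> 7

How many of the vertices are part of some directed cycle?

5

A vertex is on a directed cycle iff it belongs to a strongly connected component of size ≥ 2 (or has a self-loop).
The vertices on cycles are {2, 3, 4, 6, 10} — 5 in total.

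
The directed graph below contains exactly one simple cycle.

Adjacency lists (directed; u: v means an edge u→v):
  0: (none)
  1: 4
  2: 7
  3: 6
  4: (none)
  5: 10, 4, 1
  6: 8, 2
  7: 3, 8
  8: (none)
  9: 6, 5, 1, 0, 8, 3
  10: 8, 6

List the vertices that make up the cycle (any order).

DFS with gray/black marking from 3:
3 gray
  6 gray
    8 gray
    8 black
    2 gray
      7 gray
        7→3: 3 is gray → back edge
Back edge closes the cycle 3 → 6 → 2 → 7 → 3; its vertices are {2, 3, 6, 7}.

2, 3, 6, 7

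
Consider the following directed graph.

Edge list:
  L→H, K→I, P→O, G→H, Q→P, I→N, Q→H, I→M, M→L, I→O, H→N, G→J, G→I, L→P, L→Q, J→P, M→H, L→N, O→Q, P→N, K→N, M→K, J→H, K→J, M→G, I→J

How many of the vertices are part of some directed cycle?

A vertex is on a directed cycle iff it belongs to a strongly connected component of size ≥ 2 (or has a self-loop).
The vertices on cycles are {G, I, K, M, O, P, Q} — 7 in total.

7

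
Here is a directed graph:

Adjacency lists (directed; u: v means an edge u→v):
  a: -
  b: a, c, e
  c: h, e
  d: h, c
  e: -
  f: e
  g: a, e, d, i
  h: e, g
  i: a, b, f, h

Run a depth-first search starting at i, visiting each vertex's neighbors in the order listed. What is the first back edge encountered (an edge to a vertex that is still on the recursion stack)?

DFS from i (visiting each vertex's neighbors in the order listed); mark gray on enter, black on exit:
i gray
  a gray
  a black
  b gray
    b→a: a black — skip
    c gray
      h gray
        e gray
        e black
        g gray
          g→a: a black — skip
          g→e: e black — skip
          d gray
            d→h: h is gray → back edge
First back edge: d → h.

d->h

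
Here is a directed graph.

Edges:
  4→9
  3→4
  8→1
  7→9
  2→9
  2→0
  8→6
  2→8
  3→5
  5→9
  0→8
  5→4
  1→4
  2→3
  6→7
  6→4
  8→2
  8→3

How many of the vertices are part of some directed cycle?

A vertex is on a directed cycle iff it belongs to a strongly connected component of size ≥ 2 (or has a self-loop).
The vertices on cycles are {0, 2, 8} — 3 in total.

3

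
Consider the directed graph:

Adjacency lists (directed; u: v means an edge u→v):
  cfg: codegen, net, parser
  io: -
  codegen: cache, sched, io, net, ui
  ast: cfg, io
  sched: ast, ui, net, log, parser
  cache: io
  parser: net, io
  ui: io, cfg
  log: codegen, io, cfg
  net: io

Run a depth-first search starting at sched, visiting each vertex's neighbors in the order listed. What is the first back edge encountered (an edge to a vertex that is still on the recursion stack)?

codegen→sched

DFS from sched (visiting each vertex's neighbors in the order listed); mark gray on enter, black on exit:
sched gray
  ast gray
    cfg gray
      codegen gray
        cache gray
          io gray
          io black
        cache black
        codegen→sched: sched is gray → back edge
First back edge: codegen → sched.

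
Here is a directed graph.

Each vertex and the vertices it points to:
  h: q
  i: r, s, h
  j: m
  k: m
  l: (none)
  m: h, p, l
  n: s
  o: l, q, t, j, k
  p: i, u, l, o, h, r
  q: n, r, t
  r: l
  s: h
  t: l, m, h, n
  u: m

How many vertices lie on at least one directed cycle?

12

A vertex is on a directed cycle iff it belongs to a strongly connected component of size ≥ 2 (or has a self-loop).
The vertices on cycles are {h, i, j, k, m, n, o, p, q, s, t, u} — 12 in total.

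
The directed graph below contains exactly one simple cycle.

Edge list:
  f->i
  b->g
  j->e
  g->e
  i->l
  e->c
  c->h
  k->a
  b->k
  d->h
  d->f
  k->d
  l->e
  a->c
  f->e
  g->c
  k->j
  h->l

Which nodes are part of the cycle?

DFS with gray/black marking from c:
c gray
  h gray
    l gray
      e gray
        e→c: c is gray → back edge
Back edge closes the cycle c → h → l → e → c; its vertices are {c, e, h, l}.

c, e, h, l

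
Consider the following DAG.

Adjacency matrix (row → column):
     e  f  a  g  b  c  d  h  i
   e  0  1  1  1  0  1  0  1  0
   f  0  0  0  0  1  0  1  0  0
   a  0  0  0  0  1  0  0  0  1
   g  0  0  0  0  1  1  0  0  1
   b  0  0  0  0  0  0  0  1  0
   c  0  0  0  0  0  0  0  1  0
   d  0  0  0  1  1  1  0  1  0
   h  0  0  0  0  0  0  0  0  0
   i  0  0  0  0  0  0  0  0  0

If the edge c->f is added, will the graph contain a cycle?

Yes

Adding c→f creates a cycle iff f can already reach c.
Path from f: f → d → c.
So f → … → c → f is a cycle.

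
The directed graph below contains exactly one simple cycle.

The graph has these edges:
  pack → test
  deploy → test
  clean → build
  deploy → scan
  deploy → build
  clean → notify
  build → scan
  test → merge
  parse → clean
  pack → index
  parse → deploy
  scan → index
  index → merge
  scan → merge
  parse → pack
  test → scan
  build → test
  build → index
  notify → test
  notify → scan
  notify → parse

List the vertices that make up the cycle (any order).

clean, parse, notify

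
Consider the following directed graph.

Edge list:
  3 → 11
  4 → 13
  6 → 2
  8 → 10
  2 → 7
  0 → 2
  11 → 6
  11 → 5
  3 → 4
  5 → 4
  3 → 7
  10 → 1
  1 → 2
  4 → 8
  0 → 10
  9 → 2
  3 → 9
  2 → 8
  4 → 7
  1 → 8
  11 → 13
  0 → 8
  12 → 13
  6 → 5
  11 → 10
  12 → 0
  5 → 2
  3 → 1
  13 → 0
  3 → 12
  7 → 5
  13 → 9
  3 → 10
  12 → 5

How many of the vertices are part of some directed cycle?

10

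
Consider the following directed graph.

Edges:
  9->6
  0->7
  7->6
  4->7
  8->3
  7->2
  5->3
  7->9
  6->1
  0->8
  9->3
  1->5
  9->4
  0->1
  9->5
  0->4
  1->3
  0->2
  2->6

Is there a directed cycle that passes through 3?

No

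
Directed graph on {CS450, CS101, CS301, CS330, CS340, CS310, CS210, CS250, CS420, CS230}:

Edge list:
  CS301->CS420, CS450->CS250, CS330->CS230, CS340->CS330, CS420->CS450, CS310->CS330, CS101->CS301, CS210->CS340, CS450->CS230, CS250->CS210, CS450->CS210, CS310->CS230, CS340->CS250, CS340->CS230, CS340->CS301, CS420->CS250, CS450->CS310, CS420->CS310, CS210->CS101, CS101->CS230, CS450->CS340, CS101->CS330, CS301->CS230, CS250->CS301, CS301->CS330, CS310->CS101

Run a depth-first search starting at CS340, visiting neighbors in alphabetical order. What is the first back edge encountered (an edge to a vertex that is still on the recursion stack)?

CS420→CS250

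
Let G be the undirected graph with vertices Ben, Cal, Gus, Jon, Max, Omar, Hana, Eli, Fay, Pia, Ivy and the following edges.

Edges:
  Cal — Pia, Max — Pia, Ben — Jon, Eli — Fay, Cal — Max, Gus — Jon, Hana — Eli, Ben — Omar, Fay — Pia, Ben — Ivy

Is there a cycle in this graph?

Yes

DFS, tracking each vertex's parent; an edge to a visited non-parent vertex closes a cycle.
Start from Gus:
visit Gus (parent –)
  visit Jon (parent Gus)
    Jon–Gus: parent, skip
    visit Ben (parent Jon)
      visit Ivy (parent Ben)
        Ivy–Ben: parent, skip
      Ben–Jon: parent, skip
      visit Omar (parent Ben)
        Omar–Ben: parent, skip
visit Cal (parent –)
  visit Max (parent Cal)
    visit Pia (parent Max)
      Pia–Max: parent, skip
      Pia–Cal: Cal visited and ≠ parent → cycle
Cycle: Cal – Max – Pia – Cal.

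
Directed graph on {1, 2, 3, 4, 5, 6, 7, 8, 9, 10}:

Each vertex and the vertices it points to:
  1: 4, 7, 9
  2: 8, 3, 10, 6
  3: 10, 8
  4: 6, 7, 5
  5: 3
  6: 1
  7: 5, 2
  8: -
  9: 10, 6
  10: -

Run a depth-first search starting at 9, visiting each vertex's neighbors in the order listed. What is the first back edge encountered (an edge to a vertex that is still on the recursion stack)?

4->6

DFS from 9 (visiting each vertex's neighbors in the order listed); mark gray on enter, black on exit:
9 gray
  10 gray
  10 black
  6 gray
    1 gray
      4 gray
        4→6: 6 is gray → back edge
First back edge: 4 → 6.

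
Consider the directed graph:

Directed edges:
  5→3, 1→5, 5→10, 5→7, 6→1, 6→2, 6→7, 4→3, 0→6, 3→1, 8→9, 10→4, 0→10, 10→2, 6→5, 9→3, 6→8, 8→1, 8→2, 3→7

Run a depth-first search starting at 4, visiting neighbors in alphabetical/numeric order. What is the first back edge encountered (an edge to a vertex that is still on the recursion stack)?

5→3

DFS from 4 (visiting neighbors in alphabetical/numeric order); mark gray on enter, black on exit:
4 gray
  3 gray
    1 gray
      5 gray
        5→3: 3 is gray → back edge
First back edge: 5 → 3.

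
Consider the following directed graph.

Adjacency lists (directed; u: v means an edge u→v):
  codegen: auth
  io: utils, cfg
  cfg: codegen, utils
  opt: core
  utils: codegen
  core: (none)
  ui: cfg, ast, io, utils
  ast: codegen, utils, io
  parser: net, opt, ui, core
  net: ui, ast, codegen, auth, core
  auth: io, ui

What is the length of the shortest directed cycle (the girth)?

4

For each vertex v, BFS finds the shortest path from v back to v.
The shortest such closed walk is auth → ui → utils → codegen → auth, length 4.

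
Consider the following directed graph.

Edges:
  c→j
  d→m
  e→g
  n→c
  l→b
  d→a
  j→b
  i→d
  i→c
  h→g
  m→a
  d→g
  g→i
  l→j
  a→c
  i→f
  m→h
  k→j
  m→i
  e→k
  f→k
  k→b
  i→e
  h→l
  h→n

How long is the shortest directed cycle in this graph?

For each vertex v, BFS finds the shortest path from v back to v.
The shortest such closed walk is d → m → i → d, length 3.

3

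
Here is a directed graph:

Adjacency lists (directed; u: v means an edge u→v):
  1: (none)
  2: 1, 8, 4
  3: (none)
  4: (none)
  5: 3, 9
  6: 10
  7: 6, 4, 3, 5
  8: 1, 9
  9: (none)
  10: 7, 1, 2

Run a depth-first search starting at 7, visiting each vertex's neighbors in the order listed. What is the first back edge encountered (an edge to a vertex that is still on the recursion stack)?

10->7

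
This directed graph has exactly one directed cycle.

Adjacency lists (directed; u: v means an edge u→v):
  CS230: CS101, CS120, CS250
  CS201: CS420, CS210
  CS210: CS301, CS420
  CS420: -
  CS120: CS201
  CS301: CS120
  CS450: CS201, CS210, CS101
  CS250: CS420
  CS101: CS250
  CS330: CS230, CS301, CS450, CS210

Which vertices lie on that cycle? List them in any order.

CS120, CS201, CS210, CS301

DFS with gray/black marking from CS301:
CS301 gray
  CS120 gray
    CS201 gray
      CS420 gray
      CS420 black
      CS210 gray
        CS210→CS301: CS301 is gray → back edge
Back edge closes the cycle CS301 → CS120 → CS201 → CS210 → CS301; its vertices are {CS120, CS201, CS210, CS301}.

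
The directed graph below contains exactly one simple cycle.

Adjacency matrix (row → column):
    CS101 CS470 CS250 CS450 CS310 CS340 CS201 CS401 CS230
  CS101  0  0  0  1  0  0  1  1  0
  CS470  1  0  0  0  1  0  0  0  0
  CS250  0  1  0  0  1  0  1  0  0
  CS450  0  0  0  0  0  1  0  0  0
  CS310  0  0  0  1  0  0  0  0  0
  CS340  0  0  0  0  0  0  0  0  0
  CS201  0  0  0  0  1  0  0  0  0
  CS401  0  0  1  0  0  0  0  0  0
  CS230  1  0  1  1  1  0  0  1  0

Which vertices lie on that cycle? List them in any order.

CS101, CS250, CS401, CS470

DFS with gray/black marking from CS250:
CS250 gray
  CS470 gray
    CS101 gray
      CS401 gray
        CS401→CS250: CS250 is gray → back edge
Back edge closes the cycle CS250 → CS470 → CS101 → CS401 → CS250; its vertices are {CS101, CS250, CS401, CS470}.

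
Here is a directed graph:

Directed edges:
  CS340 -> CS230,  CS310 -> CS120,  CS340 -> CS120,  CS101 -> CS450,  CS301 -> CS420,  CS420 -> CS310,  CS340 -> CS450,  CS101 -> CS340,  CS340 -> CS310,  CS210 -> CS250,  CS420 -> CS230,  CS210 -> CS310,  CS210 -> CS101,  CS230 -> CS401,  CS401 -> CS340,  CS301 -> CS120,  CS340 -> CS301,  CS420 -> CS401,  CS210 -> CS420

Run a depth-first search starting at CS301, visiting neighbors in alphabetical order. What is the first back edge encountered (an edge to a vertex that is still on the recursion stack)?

DFS from CS301 (visiting neighbors in alphabetical order); mark gray on enter, black on exit:
CS301 gray
  CS120 gray
  CS120 black
  CS420 gray
    CS230 gray
      CS401 gray
        CS340 gray
          CS340→CS120: CS120 black — skip
          CS340→CS230: CS230 is gray → back edge
First back edge: CS340 → CS230.

CS340->CS230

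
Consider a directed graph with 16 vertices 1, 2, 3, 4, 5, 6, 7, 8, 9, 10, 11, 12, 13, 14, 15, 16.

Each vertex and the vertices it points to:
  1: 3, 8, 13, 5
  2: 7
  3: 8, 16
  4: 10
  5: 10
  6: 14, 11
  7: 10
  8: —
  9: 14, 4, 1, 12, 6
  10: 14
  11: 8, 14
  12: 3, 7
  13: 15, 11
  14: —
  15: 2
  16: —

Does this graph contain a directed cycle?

DFS with white/gray/black marking, starting from 4:
4 gray
  10 gray
    14 gray
    14 black
  10 black
4 black
1 gray
  3 gray
    8 gray
    8 black
    16 gray
    16 black
  3 black
  1→8: 8 black — skip
  13 gray
    15 gray
      2 gray
        7 gray
          7→10: 10 black — skip
        7 black
      2 black
    15 black
    11 gray
      11→8: 8 black — skip
      11→14: 14 black — skip
    11 black
  13 black
  5 gray
    5→10: 10 black — skip
  5 black
1 black
6 gray
  6→14: 14 black — skip
  6→11: 11 black — skip
6 black
9 gray
  9→14: 14 black — skip
  9→4: 4 black — skip
  9→1: 1 black — skip
  12 gray
    12→3: 3 black — skip
    12→7: 7 black — skip
  12 black
  9→6: 6 black — skip
9 black
Every edge goes to a white or black vertex — no back edge, so the graph is acyclic.

No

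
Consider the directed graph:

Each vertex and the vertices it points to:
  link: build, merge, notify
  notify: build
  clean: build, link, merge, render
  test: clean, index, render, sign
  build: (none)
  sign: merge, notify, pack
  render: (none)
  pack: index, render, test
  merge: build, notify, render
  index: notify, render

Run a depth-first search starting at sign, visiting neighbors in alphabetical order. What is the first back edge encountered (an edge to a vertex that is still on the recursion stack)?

test->sign

DFS from sign (visiting neighbors in alphabetical order); mark gray on enter, black on exit:
sign gray
  merge gray
    build gray
    build black
    notify gray
      notify→build: build black — skip
    notify black
    render gray
    render black
  merge black
  sign→notify: notify black — skip
  pack gray
    index gray
      index→notify: notify black — skip
      index→render: render black — skip
    index black
    pack→render: render black — skip
    test gray
      clean gray
        clean→build: build black — skip
        link gray
          link→build: build black — skip
          link→merge: merge black — skip
          link→notify: notify black — skip
        link black
        clean→merge: merge black — skip
        clean→render: render black — skip
      clean black
      test→index: index black — skip
      test→render: render black — skip
      test→sign: sign is gray → back edge
First back edge: test → sign.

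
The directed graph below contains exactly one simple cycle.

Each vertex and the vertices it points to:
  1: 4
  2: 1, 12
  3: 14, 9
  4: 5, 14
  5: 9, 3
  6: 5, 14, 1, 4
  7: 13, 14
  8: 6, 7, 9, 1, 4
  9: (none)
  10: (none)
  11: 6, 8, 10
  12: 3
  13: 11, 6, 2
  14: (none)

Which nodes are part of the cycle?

7, 8, 11, 13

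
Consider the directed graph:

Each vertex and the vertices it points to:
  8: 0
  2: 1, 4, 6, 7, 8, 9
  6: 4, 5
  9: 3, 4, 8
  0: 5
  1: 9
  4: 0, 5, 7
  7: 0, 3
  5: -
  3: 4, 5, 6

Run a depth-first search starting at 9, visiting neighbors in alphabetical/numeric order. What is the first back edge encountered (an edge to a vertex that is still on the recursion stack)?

7->3

DFS from 9 (visiting neighbors in alphabetical/numeric order); mark gray on enter, black on exit:
9 gray
  3 gray
    4 gray
      0 gray
        5 gray
        5 black
      0 black
      4→5: 5 black — skip
      7 gray
        7→0: 0 black — skip
        7→3: 3 is gray → back edge
First back edge: 7 → 3.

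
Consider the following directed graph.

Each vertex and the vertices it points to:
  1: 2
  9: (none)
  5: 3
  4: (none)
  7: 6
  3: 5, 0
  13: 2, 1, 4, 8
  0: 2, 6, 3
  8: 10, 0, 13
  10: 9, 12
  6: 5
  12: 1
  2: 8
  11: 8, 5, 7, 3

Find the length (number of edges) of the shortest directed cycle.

2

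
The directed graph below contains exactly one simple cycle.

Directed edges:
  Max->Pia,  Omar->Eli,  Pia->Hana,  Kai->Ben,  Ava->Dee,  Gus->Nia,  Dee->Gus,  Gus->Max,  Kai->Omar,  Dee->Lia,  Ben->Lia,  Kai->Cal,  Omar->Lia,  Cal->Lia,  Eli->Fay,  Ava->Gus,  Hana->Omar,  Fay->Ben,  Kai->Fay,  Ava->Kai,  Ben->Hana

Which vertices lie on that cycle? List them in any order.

Ben, Eli, Fay, Hana, Omar

DFS with gray/black marking from Omar:
Omar gray
  Lia gray
  Lia black
  Eli gray
    Fay gray
      Ben gray
        Hana gray
          Hana→Omar: Omar is gray → back edge
Back edge closes the cycle Omar → Eli → Fay → Ben → Hana → Omar; its vertices are {Ben, Eli, Fay, Hana, Omar}.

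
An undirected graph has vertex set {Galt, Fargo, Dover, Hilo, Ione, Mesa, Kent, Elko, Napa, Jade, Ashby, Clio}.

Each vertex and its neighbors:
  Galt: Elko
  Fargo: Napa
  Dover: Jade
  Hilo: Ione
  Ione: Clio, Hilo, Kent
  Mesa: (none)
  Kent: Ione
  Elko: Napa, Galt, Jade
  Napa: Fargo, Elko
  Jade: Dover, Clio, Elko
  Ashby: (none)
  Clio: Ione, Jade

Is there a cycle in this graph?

DFS, tracking each vertex's parent; an edge to a visited non-parent vertex closes a cycle.
Start from Kent:
visit Kent (parent –)
  visit Ione (parent Kent)
    visit Clio (parent Ione)
      Clio–Ione: parent, skip
      visit Jade (parent Clio)
        visit Dover (parent Jade)
          Dover–Jade: parent, skip
        Jade–Clio: parent, skip
        visit Elko (parent Jade)
          visit Napa (parent Elko)
            visit Fargo (parent Napa)
              Fargo–Napa: parent, skip
            Napa–Elko: parent, skip
          visit Galt (parent Elko)
            Galt–Elko: parent, skip
          Elko–Jade: parent, skip
    visit Hilo (parent Ione)
      Hilo–Ione: parent, skip
    Ione–Kent: parent, skip
visit Mesa (parent –)
visit Ashby (parent –)
No non-parent visited neighbor found — the graph is a forest.

No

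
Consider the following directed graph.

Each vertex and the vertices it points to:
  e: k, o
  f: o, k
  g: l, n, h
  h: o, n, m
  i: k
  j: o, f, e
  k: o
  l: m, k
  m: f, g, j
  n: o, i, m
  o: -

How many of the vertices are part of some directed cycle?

5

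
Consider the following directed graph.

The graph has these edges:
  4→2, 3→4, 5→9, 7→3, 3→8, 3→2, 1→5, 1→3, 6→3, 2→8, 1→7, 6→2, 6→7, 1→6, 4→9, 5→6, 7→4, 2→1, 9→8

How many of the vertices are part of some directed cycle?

7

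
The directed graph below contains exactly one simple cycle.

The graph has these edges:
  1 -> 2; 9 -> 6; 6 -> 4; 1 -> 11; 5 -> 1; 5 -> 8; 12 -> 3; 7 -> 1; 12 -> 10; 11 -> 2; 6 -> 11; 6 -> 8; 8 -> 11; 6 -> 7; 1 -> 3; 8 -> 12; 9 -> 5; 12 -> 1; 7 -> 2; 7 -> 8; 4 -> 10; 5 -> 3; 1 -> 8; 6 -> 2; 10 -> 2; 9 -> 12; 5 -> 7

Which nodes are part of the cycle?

1, 8, 12

DFS with gray/black marking from 12:
12 gray
  10 gray
    2 gray
    2 black
  10 black
  3 gray
  3 black
  1 gray
    1→3: 3 black — skip
    11 gray
      11→2: 2 black — skip
    11 black
    1→2: 2 black — skip
    8 gray
      8→12: 12 is gray → back edge
Back edge closes the cycle 12 → 1 → 8 → 12; its vertices are {1, 8, 12}.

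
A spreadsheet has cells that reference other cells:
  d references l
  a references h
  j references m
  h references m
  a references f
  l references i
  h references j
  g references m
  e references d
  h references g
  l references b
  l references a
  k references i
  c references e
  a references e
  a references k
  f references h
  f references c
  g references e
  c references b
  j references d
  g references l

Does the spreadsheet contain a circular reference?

DFS with white/gray/black marking, starting from e:
e gray
  d gray
    l gray
      a gray
        h gray
          g gray
            g→e: e is gray → back edge
Back edge found, so a cycle exists: e → d → l → a → h → g → e.

Yes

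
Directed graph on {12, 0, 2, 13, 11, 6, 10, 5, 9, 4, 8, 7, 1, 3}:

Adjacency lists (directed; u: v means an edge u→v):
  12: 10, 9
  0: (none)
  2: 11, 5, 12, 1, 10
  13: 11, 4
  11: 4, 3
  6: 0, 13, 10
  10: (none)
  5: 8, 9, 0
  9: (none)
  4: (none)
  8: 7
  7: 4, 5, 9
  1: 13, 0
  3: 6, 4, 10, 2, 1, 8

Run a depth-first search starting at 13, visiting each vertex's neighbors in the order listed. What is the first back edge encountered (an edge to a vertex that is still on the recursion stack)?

6→13

DFS from 13 (visiting each vertex's neighbors in the order listed); mark gray on enter, black on exit:
13 gray
  11 gray
    4 gray
    4 black
    3 gray
      6 gray
        0 gray
        0 black
        6→13: 13 is gray → back edge
First back edge: 6 → 13.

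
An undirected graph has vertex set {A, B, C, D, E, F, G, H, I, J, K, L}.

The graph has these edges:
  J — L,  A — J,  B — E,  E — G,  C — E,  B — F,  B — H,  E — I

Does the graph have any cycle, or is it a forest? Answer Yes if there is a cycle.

No

DFS, tracking each vertex's parent; an edge to a visited non-parent vertex closes a cycle.
Start from K:
visit K (parent –)
visit A (parent –)
  visit J (parent A)
    J–A: parent, skip
    visit L (parent J)
      L–J: parent, skip
visit B (parent –)
  visit H (parent B)
    H–B: parent, skip
  visit E (parent B)
    visit G (parent E)
      G–E: parent, skip
    visit C (parent E)
      C–E: parent, skip
    visit I (parent E)
      I–E: parent, skip
    E–B: parent, skip
  visit F (parent B)
    F–B: parent, skip
visit D (parent –)
No non-parent visited neighbor found — the graph is a forest.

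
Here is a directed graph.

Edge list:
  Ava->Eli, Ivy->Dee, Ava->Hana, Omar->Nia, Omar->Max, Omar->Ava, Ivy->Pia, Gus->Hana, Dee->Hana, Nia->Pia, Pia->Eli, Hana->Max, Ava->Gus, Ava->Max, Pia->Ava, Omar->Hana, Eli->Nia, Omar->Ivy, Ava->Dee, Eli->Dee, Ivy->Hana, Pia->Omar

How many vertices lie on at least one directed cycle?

A vertex is on a directed cycle iff it belongs to a strongly connected component of size ≥ 2 (or has a self-loop).
The vertices on cycles are {Ava, Eli, Ivy, Nia, Pia, Omar} — 6 in total.

6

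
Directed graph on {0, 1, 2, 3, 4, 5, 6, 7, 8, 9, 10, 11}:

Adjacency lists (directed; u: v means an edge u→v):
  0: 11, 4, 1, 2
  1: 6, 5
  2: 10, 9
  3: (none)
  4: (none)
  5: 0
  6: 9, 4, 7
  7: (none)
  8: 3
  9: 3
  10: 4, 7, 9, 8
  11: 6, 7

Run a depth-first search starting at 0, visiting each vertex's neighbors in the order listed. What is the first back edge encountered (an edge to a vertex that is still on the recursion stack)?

5→0

DFS from 0 (visiting each vertex's neighbors in the order listed); mark gray on enter, black on exit:
0 gray
  11 gray
    6 gray
      9 gray
        3 gray
        3 black
      9 black
      4 gray
      4 black
      7 gray
      7 black
    6 black
    11→7: 7 black — skip
  11 black
  0→4: 4 black — skip
  1 gray
    1→6: 6 black — skip
    5 gray
      5→0: 0 is gray → back edge
First back edge: 5 → 0.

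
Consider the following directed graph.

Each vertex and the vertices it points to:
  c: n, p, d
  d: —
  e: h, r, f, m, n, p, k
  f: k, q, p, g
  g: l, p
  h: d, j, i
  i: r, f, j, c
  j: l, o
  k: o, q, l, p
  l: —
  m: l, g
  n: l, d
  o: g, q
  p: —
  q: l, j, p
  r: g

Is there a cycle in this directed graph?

Yes

DFS with white/gray/black marking, starting from i:
i gray
  r gray
    g gray
      l gray
      l black
      p gray
      p black
    g black
  r black
  f gray
    k gray
      o gray
        o→g: g black — skip
        q gray
          q→l: l black — skip
          j gray
            j→l: l black — skip
            j→o: o is gray → back edge
Back edge found, so a cycle exists: o → q → j → o.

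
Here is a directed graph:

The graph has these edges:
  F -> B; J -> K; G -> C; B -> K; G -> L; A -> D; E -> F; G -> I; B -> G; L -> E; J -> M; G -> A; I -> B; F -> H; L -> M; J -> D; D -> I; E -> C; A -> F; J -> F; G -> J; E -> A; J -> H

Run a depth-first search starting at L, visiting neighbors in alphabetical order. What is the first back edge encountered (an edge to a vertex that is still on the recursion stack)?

G→A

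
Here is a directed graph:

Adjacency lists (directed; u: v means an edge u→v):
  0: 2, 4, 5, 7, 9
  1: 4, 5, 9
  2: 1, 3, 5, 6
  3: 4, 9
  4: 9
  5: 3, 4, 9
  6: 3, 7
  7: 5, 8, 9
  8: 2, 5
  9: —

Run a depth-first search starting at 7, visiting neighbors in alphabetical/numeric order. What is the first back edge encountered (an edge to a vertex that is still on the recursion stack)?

6->7

DFS from 7 (visiting neighbors in alphabetical/numeric order); mark gray on enter, black on exit:
7 gray
  5 gray
    3 gray
      4 gray
        9 gray
        9 black
      4 black
      3→9: 9 black — skip
    3 black
    5→4: 4 black — skip
    5→9: 9 black — skip
  5 black
  8 gray
    2 gray
      1 gray
        1→4: 4 black — skip
        1→5: 5 black — skip
        1→9: 9 black — skip
      1 black
      2→3: 3 black — skip
      2→5: 5 black — skip
      6 gray
        6→3: 3 black — skip
        6→7: 7 is gray → back edge
First back edge: 6 → 7.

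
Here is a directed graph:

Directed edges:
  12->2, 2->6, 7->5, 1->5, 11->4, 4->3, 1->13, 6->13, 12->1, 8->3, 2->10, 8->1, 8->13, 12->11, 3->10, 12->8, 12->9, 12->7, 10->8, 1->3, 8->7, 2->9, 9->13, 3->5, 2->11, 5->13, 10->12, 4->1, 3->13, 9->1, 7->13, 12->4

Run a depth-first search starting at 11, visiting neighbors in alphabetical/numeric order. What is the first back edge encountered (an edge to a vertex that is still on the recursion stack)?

8->1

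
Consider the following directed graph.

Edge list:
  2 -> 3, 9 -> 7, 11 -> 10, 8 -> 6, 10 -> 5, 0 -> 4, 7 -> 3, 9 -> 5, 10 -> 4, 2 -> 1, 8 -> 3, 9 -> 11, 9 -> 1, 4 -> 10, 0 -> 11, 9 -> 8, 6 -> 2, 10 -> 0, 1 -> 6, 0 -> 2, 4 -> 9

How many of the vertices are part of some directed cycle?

8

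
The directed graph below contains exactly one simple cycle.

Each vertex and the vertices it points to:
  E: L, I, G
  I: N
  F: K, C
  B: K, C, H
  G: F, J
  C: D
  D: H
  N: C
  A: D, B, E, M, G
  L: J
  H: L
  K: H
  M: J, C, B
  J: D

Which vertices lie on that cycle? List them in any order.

DFS with gray/black marking from L:
L gray
  J gray
    D gray
      H gray
        H→L: L is gray → back edge
Back edge closes the cycle L → J → D → H → L; its vertices are {D, H, J, L}.

D, H, J, L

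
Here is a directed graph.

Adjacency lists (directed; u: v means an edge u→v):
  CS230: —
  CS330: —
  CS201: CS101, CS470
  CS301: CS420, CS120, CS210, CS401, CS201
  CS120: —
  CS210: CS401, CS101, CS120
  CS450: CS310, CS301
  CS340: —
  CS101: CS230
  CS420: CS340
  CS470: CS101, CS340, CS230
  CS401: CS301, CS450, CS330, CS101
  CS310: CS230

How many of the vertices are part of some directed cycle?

4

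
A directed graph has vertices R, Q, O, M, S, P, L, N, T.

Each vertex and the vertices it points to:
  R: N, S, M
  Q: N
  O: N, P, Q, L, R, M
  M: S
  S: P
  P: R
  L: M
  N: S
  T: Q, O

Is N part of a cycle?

Yes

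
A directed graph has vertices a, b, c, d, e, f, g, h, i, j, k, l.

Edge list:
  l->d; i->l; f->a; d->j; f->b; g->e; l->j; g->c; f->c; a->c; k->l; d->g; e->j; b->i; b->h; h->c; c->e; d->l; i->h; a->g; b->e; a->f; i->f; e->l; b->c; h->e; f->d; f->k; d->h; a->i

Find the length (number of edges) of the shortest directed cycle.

2

For each vertex v, BFS finds the shortest path from v back to v.
The shortest such closed walk is f → a → f, length 2.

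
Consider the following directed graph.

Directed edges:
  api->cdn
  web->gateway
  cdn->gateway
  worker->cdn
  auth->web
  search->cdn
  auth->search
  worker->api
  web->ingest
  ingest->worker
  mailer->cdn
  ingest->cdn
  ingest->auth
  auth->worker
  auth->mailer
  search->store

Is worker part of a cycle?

No

worker lies on a cycle iff there is a path from worker back to itself.
Exploring from worker, it never reaches itself; equivalently, its strongly connected component is a singleton.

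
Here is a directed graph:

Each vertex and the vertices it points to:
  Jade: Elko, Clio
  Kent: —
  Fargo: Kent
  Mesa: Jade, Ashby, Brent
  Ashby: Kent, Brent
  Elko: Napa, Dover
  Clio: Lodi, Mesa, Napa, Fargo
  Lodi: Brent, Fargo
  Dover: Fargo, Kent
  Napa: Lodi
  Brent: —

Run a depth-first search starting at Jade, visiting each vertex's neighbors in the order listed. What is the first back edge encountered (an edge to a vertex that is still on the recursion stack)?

Mesa->Jade

DFS from Jade (visiting each vertex's neighbors in the order listed); mark gray on enter, black on exit:
Jade gray
  Elko gray
    Napa gray
      Lodi gray
        Brent gray
        Brent black
        Fargo gray
          Kent gray
          Kent black
        Fargo black
      Lodi black
    Napa black
    Dover gray
      Dover→Fargo: Fargo black — skip
      Dover→Kent: Kent black — skip
    Dover black
  Elko black
  Clio gray
    Clio→Lodi: Lodi black — skip
    Mesa gray
      Mesa→Jade: Jade is gray → back edge
First back edge: Mesa → Jade.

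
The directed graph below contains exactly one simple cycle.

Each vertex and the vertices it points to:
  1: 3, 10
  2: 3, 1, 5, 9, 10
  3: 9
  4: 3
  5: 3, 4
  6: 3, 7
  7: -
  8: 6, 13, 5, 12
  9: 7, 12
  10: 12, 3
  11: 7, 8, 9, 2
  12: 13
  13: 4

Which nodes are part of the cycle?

DFS with gray/black marking from 9:
9 gray
  7 gray
  7 black
  12 gray
    13 gray
      4 gray
        3 gray
          3→9: 9 is gray → back edge
Back edge closes the cycle 9 → 12 → 13 → 4 → 3 → 9; its vertices are {3, 4, 9, 12, 13}.

3, 4, 9, 12, 13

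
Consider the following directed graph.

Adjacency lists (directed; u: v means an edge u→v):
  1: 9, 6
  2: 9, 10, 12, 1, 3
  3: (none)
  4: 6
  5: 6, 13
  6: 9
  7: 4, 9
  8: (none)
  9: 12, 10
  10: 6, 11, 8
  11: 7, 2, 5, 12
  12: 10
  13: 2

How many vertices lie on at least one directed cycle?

11

A vertex is on a directed cycle iff it belongs to a strongly connected component of size ≥ 2 (or has a self-loop).
The vertices on cycles are {1, 2, 4, 5, 6, 7, 9, 10, 11, 12, 13} — 11 in total.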